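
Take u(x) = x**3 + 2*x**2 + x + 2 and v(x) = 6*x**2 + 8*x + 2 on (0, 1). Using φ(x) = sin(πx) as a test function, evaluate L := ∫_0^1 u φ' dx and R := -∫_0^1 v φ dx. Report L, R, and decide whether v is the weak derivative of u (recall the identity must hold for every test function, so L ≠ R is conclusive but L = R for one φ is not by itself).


LHS = -9/π + 12/π^3, RHS = -18/π + 24/π^3. No, v is not the weak derivative of u.

u(x) = x**3 + 2*x**2 + x + 2, classical derivative u'(x) = 3*x**2 + 4*x + 1.
φ(x) = sin(πx), so φ'(x) = π*cos(π*x).
Note φ(0) = φ(1) = 0, so the boundary term u·φ vanishes.
LHS = ∫_0^1 u(x) φ'(x) dx = ∫_0^1 (π*x^3*cos(π*x) + 2*π*x^2*cos(π*x) + π*x*cos(π*x) + 2*π*cos(π*x)) dx. Term by term:
  ∫_0^1 2*π*cos(π*x) dx = 0;  ∫_0^1 π*x*cos(π*x) dx = -2/π;  ∫_0^1 π*x^3*cos(π*x) dx = -3/π + 12/π^3;
  ∫_0^1 2*π*x^2*cos(π*x) dx = -4/π.
Sum: 0 − 2/π + -3/π + 12/π^3 − 4/π = -9/π + 12/π^3.
So LHS = -9/π + 12/π^3.
∫_0^1 v(x) φ(x) dx = ∫_0^1 (6*x^2*sin(π*x) + 8*x*sin(π*x) + 2*sin(π*x)) dx. Term by term:
  ∫_0^1 2*sin(π*x) dx = 4/π;  ∫_0^1 6*x^2*sin(π*x) dx = -24/π^3 + 6/π;  ∫_0^1 8*x*sin(π*x) dx = 8/π.
Sum: 4/π + -24/π^3 + 6/π + 8/π = -24/π^3 + 18/π.
So RHS = -∫_0^1 v(x) φ(x) dx = -18/π + 24/π^3.
LHS − RHS = -12/π^3 + 9/π ≠ 0, so the identity fails.
(For a valid weak derivative the identity must hold for EVERY test function, in particular this one. The failure shows v is NOT the weak derivative of u.)
Correct weak derivative would be u'(x) = 3*x**2 + 4*x + 1.


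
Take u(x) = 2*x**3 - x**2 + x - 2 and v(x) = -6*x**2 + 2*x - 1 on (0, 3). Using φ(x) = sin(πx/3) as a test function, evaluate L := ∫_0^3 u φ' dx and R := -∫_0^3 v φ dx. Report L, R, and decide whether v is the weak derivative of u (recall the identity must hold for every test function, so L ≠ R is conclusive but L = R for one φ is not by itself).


LHS = -150/π + 648/π^3, RHS = -648/π^3 + 150/π. No, v is not the weak derivative of u.

u(x) = 2*x**3 - x**2 + x - 2, classical derivative u'(x) = 6*x**2 - 2*x + 1.
φ(x) = sin(πx/3), so φ'(x) = π*cos(π*x/3)/3.
Note φ(0) = φ(3) = 0, so the boundary term u·φ vanishes.
LHS = ∫_0^3 u(x) φ'(x) dx = ∫_0^3 (2*π*x^3*cos(π*x/3)/3 - π*x^2*cos(π*x/3)/3 + π*x*cos(π*x/3)/3 - 2*π*cos(π*x/3)/3) dx. Term by term:
  ∫_0^3 -2*π*cos(π*x/3)/3 dx = 0;  ∫_0^3 -π*x^2*cos(π*x/3)/3 dx = 18/π;  ∫_0^3 π*x*cos(π*x/3)/3 dx = -6/π;
  ∫_0^3 2*π*x^3*cos(π*x/3)/3 dx = -162/π + 648/π^3.
Sum: 0 + 18/π − 6/π + -162/π + 648/π^3 = -150/π + 648/π^3.
So LHS = -150/π + 648/π^3.
∫_0^3 v(x) φ(x) dx = ∫_0^3 (-6*x^2*sin(π*x/3) + 2*x*sin(π*x/3) - sin(π*x/3)) dx. Term by term:
  ∫_0^3 -sin(π*x/3) dx = -6/π;  ∫_0^3 -6*x^2*sin(π*x/3) dx = -162/π + 648/π^3;  ∫_0^3 2*x*sin(π*x/3) dx = 18/π.
Sum: -6/π + -162/π + 648/π^3 + 18/π = -150/π + 648/π^3.
So RHS = -∫_0^3 v(x) φ(x) dx = -648/π^3 + 150/π.
LHS − RHS = -300/π + 1296/π^3 ≠ 0, so the identity fails.
(For a valid weak derivative the identity must hold for EVERY test function, in particular this one. The failure shows v is NOT the weak derivative of u.)
Correct weak derivative would be u'(x) = 6*x**2 - 2*x + 1.


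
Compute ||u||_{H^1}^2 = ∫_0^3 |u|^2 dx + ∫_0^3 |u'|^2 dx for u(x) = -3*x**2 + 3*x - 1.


||u||_{H^1}^2 = 3729/10

The H^1 norm (squared) on an interval (0, L) is
  ||u||_{H^1}^2 = ∫_0^L u(x)^2 dx + ∫_0^L u'(x)^2 dx.
Compute u'(x) = 3 - 6*x.
Then u(x)^2 = 9*x**4 - 18*x**3 + 15*x**2 - 6*x + 1 and u'(x)^2 = 36*x**2 - 36*x + 9.
Integrate each monomial from 0 to 3 using ∫_0^3 c·x^n dx = c·3^(n+1)/(n+1):
  ∫_0^3 u(x)^2 dx = ∫_0^3 (9*x^4 - 18*x^3 + 15*x^2 - 6*x + 1) dx. Term by term:
    ∫_0^3 9*x^4 dx = 2187/5;  ∫_0^3 -18*x^3 dx = -729/2;  ∫_0^3 15*x^2 dx = 135;
    ∫_0^3 -6*x dx = -27;  ∫_0^3 1 dx = 3.
  Sum: 2187/5 − 729/2 + 135 − 27 + 3 = 1839/10.
  ∫_0^3 u'(x)^2 dx = ∫_0^3 (36*x^2 - 36*x + 9) dx. Term by term:
    ∫_0^3 36*x^2 dx = 324;  ∫_0^3 -36*x dx = -162;  ∫_0^3 9 dx = 27.
  Sum: 324 − 162 + 27 = 189.
Adding: ||u||_{H^1}^2 = 1839/10 + 189 = 3729/10.


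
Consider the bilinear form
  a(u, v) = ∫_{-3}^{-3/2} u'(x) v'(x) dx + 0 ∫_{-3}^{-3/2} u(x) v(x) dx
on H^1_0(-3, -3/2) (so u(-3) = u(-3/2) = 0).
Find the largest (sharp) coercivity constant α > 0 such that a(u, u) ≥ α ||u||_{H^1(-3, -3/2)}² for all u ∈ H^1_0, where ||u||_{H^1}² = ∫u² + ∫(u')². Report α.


α = 4*π^2/(9 + 4*π^2)

Coercivity of a(·,·) on H^1_0(-3, -3/2) means a(u, u) ≥ α ||u||_{H^1}² for every u ∈ H^1_0.
The interval has length L = 3/2, and Poincaré/coercivity depend only on L. Here a(u, u) = ∫(u')² + (0)·∫u².
Here c = 0, so a(u,u) = ∫(u')² alone. The condition a(u,u) ≥ α||u||_{H^1}² reads (1−α)∫(u')² ≥ (α−c)∫u². Any admissible α is ≤ 1 (rapidly oscillating u have ∫u²/∫(u')² → 0), and α = 1 would force 0 ≥ (1−c)∫u², impossible since c < 1; so 1−α > 0. By the sharp Poincaré inequality on H^1_0 of an interval of length L, ∫(u')² ≥ (π/L)²∫u² with equality for the first sine mode sin(π(x−x₀)/L) (x₀ the left endpoint), so the inequality holds for all u iff (1−α)(π/L)² ≥ α − c, i.e. α ≤ ((π/L)² + c)/((π/L)² + 1) = (1 + c(L/π)²)/(1 + (L/π)²). (Direct route, valid since c ≤ 0: Poincaré gives c∫u² ≥ c(L/π)²∫(u')², so a(u,u) ≥ (1 + c(L/π)²)∫(u')², while ||u||_{H^1}² ≤ (1 + (L/π)²)∫(u')²; dividing yields the same α.) With (π/L)² = 4*π^2/9 and c = 0, the largest admissible constant is α = ((π/L)² + c)/((π/L)² + 1).
Simplifying, α = 4*π^2/(9 + 4*π^2).


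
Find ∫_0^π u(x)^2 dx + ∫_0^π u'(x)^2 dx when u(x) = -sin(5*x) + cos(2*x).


||u||_{H^1(0,π)}^2 = -100/21 + 31*π/2

u'(x) = -2*sin(2*x) - 5*cos(5*x).
Expand u² and (u')² and integrate term by term on (0, π), using: for integers n ≥ 1, ∫_0^π sin²(nx) dx = ∫_0^π cos²(nx) dx = π/2; for n ≠ n', ∫_0^π sin(nx)sin(n'x) dx = ∫_0^π cos(nx)cos(n'x) dx = 0; and by product-to-sum, ∫_0^π sin(nx)cos(n'x) dx = ½∫_0^π [sin((n+n')x) + sin((n−n')x)] dx, which is 0 when n+n' is even and 2n/(n²−n'²) when n+n' is odd (it need not vanish on (0, π)).
  u² squared terms: (-1)²·∫sin(5x)² dx = 1·π/2 = π/2;  (1)²·∫cos(2x)² dx = 1·π/2 = π/2.
  u² cross terms: 2·(-1)·(1)·∫sin(5x)·cos(2x) dx = -2·(10/21) = -20/21.
  So ∫_0^π u² dx = π/2 + π/2 − 20/21 = -20/21 + π.
  (u')² squared terms: (-5)²·∫cos(5x)² dx = 25·π/2 = 25*π/2;  (-2)²·∫sin(2x)² dx = 4·π/2 = 2*π.
  (u')² cross terms: 2·(-5)·(-2)·∫cos(5x)·sin(2x) dx = 20·(-4/21) = -80/21.
  So ∫_0^π (u')² dx = 25*π/2 + 2*π − 80/21 = -80/21 + 29*π/2.
||u||_{H^1}^2 = (-20/21 + π) + (-80/21 + 29*π/2) = -100/21 + 31*π/2.


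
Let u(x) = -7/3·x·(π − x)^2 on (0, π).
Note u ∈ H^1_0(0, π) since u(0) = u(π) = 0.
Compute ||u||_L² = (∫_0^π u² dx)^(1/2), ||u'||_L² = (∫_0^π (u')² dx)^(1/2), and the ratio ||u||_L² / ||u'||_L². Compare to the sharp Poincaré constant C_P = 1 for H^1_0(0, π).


||u||_L² / ||u'||_L² = sqrt(14)*π/14 < C_P = 1.

u(x) = -7/3·x·(π − x)^2, so u'(x) = 7*(π - 3*x)*(x - π)/3.
u(x) = -7/3·x·(π − x)^2 vanishes at x = 0 and x = π, so u ∈ H^1_0(0, π). Differentiate via the product rule and integrate the resulting polynomials term by term.
  ∫_0^π u² dx = ∫_0^π (49*x^6/9 - 196*π*x^5/9 + 98*π^2*x^4/3 - 196*π^3*x^3/9 + 49*π^4*x^2/9) dx. Term by term:
    ∫_0^π 49*x^6/9 dx = 7*π^7/9;  ∫_0^π -196*π*x^5/9 dx = -98*π^7/27;  ∫_0^π 98*π^2*x^4/3 dx = 98*π^7/15;
    ∫_0^π -196*π^3*x^3/9 dx = -49*π^7/9;  ∫_0^π 49*π^4*x^2/9 dx = 49*π^7/27.
  Sum: 7*π^7/9 − 98*π^7/27 + 98*π^7/15 − 49*π^7/9 + 49*π^7/27 = 7*π^7/135.
  ∫_0^π (u')² dx = ∫_0^π (49*x^4 - 392*π*x^3/3 + 1078*π^2*x^2/9 - 392*π^3*x/9 + 49*π^4/9) dx. Term by term:
    ∫_0^π 49*x^4 dx = 49*π^5/5;  ∫_0^π -392*π*x^3/3 dx = -98*π^5/3;  ∫_0^π 1078*π^2*x^2/9 dx = 1078*π^5/27;
    ∫_0^π -392*π^3*x/9 dx = -196*π^5/9;  ∫_0^π 49*π^4/9 dx = 49*π^5/9.
  Sum: 49*π^5/5 − 98*π^5/3 + 1078*π^5/27 − 196*π^5/9 + 49*π^5/9 = 98*π^5/135.
∫_0^π u² dx = 7*π^7/135, so ||u||_L² = sqrt(105)*π^(7/2)/45.
∫_0^π (u')² dx = 98*π^5/135, so ||u'||_L² = 7*sqrt(30)*π^(5/2)/45.
Ratio ||u||_L² / ||u'||_L² = sqrt(14)*π/14.
Sharp Poincaré constant on H^1_0(0, π) is C_P = L/π = 1, achieved by sin(x).
A polynomial bump cannot attain the sharp Poincaré constant (only the first sine eigenfunction does), so the ratio is strictly less than C_P, consistent with ||u||_L² ≤ C_P ||u'||_L².


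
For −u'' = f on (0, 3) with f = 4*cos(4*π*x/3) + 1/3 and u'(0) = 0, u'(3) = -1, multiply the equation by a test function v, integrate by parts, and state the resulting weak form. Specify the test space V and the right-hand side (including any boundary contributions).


V = H^1(0, 3) (v unrestricted at boundary; u is determined up to an additive constant); weak form: ∫_0^3 u'v' dx = ∫_0^3 (4*cos(4*π*x/3) + 1/3) v dx − v(3) for all v ∈ V.

Multiply both sides by a test function v and integrate from 0 to 3:
  ∫_0^3 −u''(x) v(x) dx = ∫_0^3 f(x) v(x) dx.
Integrate the LHS by parts once:
  ∫_0^3 −u'' v dx = −[u'(x) v(x)]_0^3 + ∫_0^3 u'(x) v'(x) dx.
Thus ∫_0^3 u'(x) v'(x) dx = ∫_0^3 f(x) v(x) dx + [u'(x) v(x)]_0^3.
Choose V so that boundary terms are either known or forced to vanish.
u has inhomogeneous Neumann u'(0) = 0, u'(3) = -1. [u' v]_0^3 = (-1)·v(3) − (0)·v(0) = − v(3). Take V = H^1(0, 3); boundary term becomes part of RHS.
Weak formulation: find u (satisfying any essential BC) such that ∫_0^3 u'(x) v'(x) dx = ∫_0^3 f v dx − v(3) for all v ∈ V (Neumann data are natural BCs: they enter the RHS as boundary terms).
Substituting f(x) = 4*cos(4*π*x/3) + 1/3, the right-hand side is ∫_0^3 (4*cos(4*π*x/3) + 1/3) v dx − v(3).
Compatibility check (pure Neumann): taking v ≡ 1 ∈ V gives 0 = ∫_0^3 f dx + (-1) − (0), i.e. ∫_0^3 f dx must equal u'(0) − u'(3) = 1. Indeed ∫_0^3 (4*cos(4*π*x/3) + 1/3) dx = 1, so the data are compatible. The solution is then unique only up to an additive constant (fix it e.g. by requiring ∫_0^3 u dx = 0).


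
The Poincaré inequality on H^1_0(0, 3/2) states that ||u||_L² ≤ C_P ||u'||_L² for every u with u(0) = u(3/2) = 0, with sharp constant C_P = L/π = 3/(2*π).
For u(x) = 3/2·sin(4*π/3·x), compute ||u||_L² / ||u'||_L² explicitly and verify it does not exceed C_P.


||u||_L² / ||u'||_L² = 3/(4*π) < C_P = 3/(2*π).

u(x) = 3/2·sin(4*π/3·x), so u'(x) = 2*π*cos(4*π*x/3).
Writing u(x) = A·sin(kπx/L) with A = 3/2 and k = 2, use ∫_0^L sin²(kπx/L) dx = L/2 and ∫_0^L cos²(kπx/L) dx = L/2.
u² = 9/4·sin²(4*π/3·x) and (u')² = 4*π^2·cos²(4*π/3·x), and each of sin², cos² integrates to L/2 = 3/4 over (0, 3/2).
∫_0^3/2 u² dx = 27/16, so ||u||_L² = 3*sqrt(3)/4.
∫_0^3/2 (u')² dx = 3*π^2, so ||u'||_L² = sqrt(3)*π.
Ratio ||u||_L² / ||u'||_L² = 3/(4*π).
Sharp Poincaré constant on H^1_0(0, 3/2) is C_P = L/π = 3/(2*π), achieved by sin(2*π/3·x).
This is the k = 2 harmonic; the ratio L/(kπ) is strictly less than C_P = L/π, consistent with the sharp inequality ||u||_L² ≤ C_P ||u'||_L².


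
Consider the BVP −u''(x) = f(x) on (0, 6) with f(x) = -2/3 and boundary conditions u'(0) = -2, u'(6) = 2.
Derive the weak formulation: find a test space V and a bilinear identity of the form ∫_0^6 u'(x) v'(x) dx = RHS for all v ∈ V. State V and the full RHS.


V = H^1(0, 6) (v unrestricted at boundary; u is determined up to an additive constant); weak form: ∫_0^6 u'v' dx = ∫_0^6 (-2/3) v dx + 2·v(6) + 2·v(0) for all v ∈ V.

Multiply both sides by a test function v and integrate from 0 to 6:
  ∫_0^6 −u''(x) v(x) dx = ∫_0^6 f(x) v(x) dx.
Integrate the LHS by parts once:
  ∫_0^6 −u'' v dx = −[u'(x) v(x)]_0^6 + ∫_0^6 u'(x) v'(x) dx.
Thus ∫_0^6 u'(x) v'(x) dx = ∫_0^6 f(x) v(x) dx + [u'(x) v(x)]_0^6.
Choose V so that boundary terms are either known or forced to vanish.
u has inhomogeneous Neumann u'(0) = -2, u'(6) = 2. [u' v]_0^6 = (2)·v(6) − (-2)·v(0) = 2·v(6) + 2·v(0). Take V = H^1(0, 6); boundary term becomes part of RHS.
Weak formulation: find u (satisfying any essential BC) such that ∫_0^6 u'(x) v'(x) dx = ∫_0^6 f v dx + 2·v(6) + 2·v(0) for all v ∈ V (Neumann data are natural BCs: they enter the RHS as boundary terms).
Substituting f(x) = -2/3, the right-hand side is ∫_0^6 (-2/3) v dx + 2·v(6) + 2·v(0).
Compatibility check (pure Neumann): taking v ≡ 1 ∈ V gives 0 = ∫_0^6 f dx + (2) − (-2), i.e. ∫_0^6 f dx must equal u'(0) − u'(6) = -4. Indeed ∫_0^6 (-2/3) dx = -4, so the data are compatible. The solution is then unique only up to an additive constant (fix it e.g. by requiring ∫_0^6 u dx = 0).


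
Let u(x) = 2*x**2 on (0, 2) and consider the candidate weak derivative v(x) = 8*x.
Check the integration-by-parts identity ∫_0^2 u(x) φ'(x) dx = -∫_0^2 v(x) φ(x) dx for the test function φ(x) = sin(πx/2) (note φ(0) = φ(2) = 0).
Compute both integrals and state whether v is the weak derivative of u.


LHS = -16/π, RHS = -32/π. No, v is not the weak derivative of u.

u(x) = 2*x**2, classical derivative u'(x) = 4*x.
φ(x) = sin(πx/2), so φ'(x) = π*cos(π*x/2)/2.
Note φ(0) = φ(2) = 0, so the boundary term u·φ vanishes.
LHS = ∫_0^2 u(x) φ'(x) dx = ∫_0^2 (π*x^2*cos(π*x/2)) dx. Term by term:
  ∫_0^2 π*x^2*cos(π*x/2) dx = -16/π.
So LHS = -16/π.
∫_0^2 v(x) φ(x) dx = ∫_0^2 (8*x*sin(π*x/2)) dx. Term by term:
  ∫_0^2 8*x*sin(π*x/2) dx = 32/π.
So RHS = -∫_0^2 v(x) φ(x) dx = -32/π.
LHS − RHS = 16/π ≠ 0, so the identity fails.
(For a valid weak derivative the identity must hold for EVERY test function, in particular this one. The failure shows v is NOT the weak derivative of u.)
Correct weak derivative would be u'(x) = 4*x.


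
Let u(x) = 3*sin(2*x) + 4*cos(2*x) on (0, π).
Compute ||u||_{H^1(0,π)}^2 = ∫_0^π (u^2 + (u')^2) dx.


||u||_{H^1(0,π)}^2 = 125*π/2

u'(x) = -8*sin(2*x) + 6*cos(2*x).
Expand u² and (u')² and integrate term by term on (0, π), using: for integers n ≥ 1, ∫_0^π sin²(nx) dx = ∫_0^π cos²(nx) dx = π/2; for n ≠ n', ∫_0^π sin(nx)sin(n'x) dx = ∫_0^π cos(nx)cos(n'x) dx = 0; and by product-to-sum, ∫_0^π sin(nx)cos(n'x) dx = ½∫_0^π [sin((n+n')x) + sin((n−n')x)] dx, which is 0 when n+n' is even and 2n/(n²−n'²) when n+n' is odd (it need not vanish on (0, π)).
  u² squared terms: (3)²·∫sin(2x)² dx = 9·π/2 = 9*π/2;  (4)²·∫cos(2x)² dx = 16·π/2 = 8*π.
  u² cross terms: 2·(3)·(4)·∫sin(2x)·cos(2x) dx = 24·(0) = 0.
  So ∫_0^π u² dx = 9*π/2 + 8*π + 0 = 25*π/2.
  (u')² squared terms: (-8)²·∫sin(2x)² dx = 64·π/2 = 32*π;  (6)²·∫cos(2x)² dx = 36·π/2 = 18*π.
  (u')² cross terms: 2·(-8)·(6)·∫sin(2x)·cos(2x) dx = -96·(0) = 0.
  So ∫_0^π (u')² dx = 32*π + 18*π + 0 = 50*π.
||u||_{H^1}^2 = (25*π/2) + (50*π) = 125*π/2.


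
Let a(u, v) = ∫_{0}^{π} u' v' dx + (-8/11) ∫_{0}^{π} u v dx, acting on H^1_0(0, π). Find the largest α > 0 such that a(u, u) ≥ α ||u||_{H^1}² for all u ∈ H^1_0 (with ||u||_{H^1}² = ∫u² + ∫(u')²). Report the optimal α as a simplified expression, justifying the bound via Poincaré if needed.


α = 3/22

Coercivity of a(·,·) on H^1_0(0, π) means a(u, u) ≥ α ||u||_{H^1}² for every u ∈ H^1_0.
The interval has length L = π, and Poincaré/coercivity depend only on L. Here a(u, u) = ∫(u')² + (-8/11)·∫u².
Here c = -8/11 < 0 with |c| < (π/L)² = 1, so coercivity still holds. The condition a(u,u) ≥ α||u||_{H^1}² reads (1−α)∫(u')² ≥ (α−c)∫u². Any admissible α is ≤ 1 (rapidly oscillating u have ∫u²/∫(u')² → 0), and α = 1 would force 0 ≥ (1−c)∫u², impossible since c < 1; so 1−α > 0. By the sharp Poincaré inequality on H^1_0 of an interval of length L, ∫(u')² ≥ (π/L)²∫u² with equality for the first sine mode sin(π(x−x₀)/L) (x₀ the left endpoint), so the inequality holds for all u iff (1−α)(π/L)² ≥ α − c, i.e. α ≤ ((π/L)² + c)/((π/L)² + 1) = (1 + c(L/π)²)/(1 + (L/π)²). (Direct route, valid since c ≤ 0: Poincaré gives c∫u² ≥ c(L/π)²∫(u')², so a(u,u) ≥ (1 + c(L/π)²)∫(u')², while ||u||_{H^1}² ≤ (1 + (L/π)²)∫(u')²; dividing yields the same α.) With (π/L)² = 1 and c = -8/11, the largest admissible constant is α = ((π/L)² + c)/((π/L)² + 1).
Simplifying, α = 3/22.


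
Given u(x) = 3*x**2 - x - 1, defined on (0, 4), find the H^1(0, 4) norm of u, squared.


||u||_{H^1}^2 = 30728/15

The H^1 norm (squared) on an interval (0, L) is
  ||u||_{H^1}^2 = ∫_0^L u(x)^2 dx + ∫_0^L u'(x)^2 dx.
Compute u'(x) = 6*x - 1.
Then u(x)^2 = 9*x**4 - 6*x**3 - 5*x**2 + 2*x + 1 and u'(x)^2 = 36*x**2 - 12*x + 1.
Integrate each monomial from 0 to 4 using ∫_0^4 c·x^n dx = c·4^(n+1)/(n+1):
  ∫_0^4 u(x)^2 dx = ∫_0^4 (9*x^4 - 6*x^3 - 5*x^2 + 2*x + 1) dx. Term by term:
    ∫_0^4 9*x^4 dx = 9216/5;  ∫_0^4 -6*x^3 dx = -384;  ∫_0^4 -5*x^2 dx = -320/3;
    ∫_0^4 2*x dx = 16;  ∫_0^4 1 dx = 4.
  Sum: 9216/5 − 384 − 320/3 + 16 + 4 = 20588/15.
  ∫_0^4 u'(x)^2 dx = ∫_0^4 (36*x^2 - 12*x + 1) dx. Term by term:
    ∫_0^4 36*x^2 dx = 768;  ∫_0^4 -12*x dx = -96;  ∫_0^4 1 dx = 4.
  Sum: 768 − 96 + 4 = 676.
Adding: ||u||_{H^1}^2 = 20588/15 + 676 = 30728/15.


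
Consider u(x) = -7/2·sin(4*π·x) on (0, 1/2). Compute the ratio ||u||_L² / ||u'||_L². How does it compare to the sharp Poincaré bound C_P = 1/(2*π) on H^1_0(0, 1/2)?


||u||_L² / ||u'||_L² = 1/(4*π) < C_P = 1/(2*π).

u(x) = -7/2·sin(4*π·x), so u'(x) = -14*π*cos(4*π*x).
Writing u(x) = A·sin(kπx/L) with A = -7/2 and k = 2, use ∫_0^L sin²(kπx/L) dx = L/2 and ∫_0^L cos²(kπx/L) dx = L/2.
u² = 49/4·sin²(4*π·x) and (u')² = 196*π^2·cos²(4*π·x), and each of sin², cos² integrates to L/2 = 1/4 over (0, 1/2).
∫_0^1/2 u² dx = 49/16, so ||u||_L² = 7/4.
∫_0^1/2 (u')² dx = 49*π^2, so ||u'||_L² = 7*π.
Ratio ||u||_L² / ||u'||_L² = 1/(4*π).
Sharp Poincaré constant on H^1_0(0, 1/2) is C_P = L/π = 1/(2*π), achieved by sin(2*π·x).
This is the k = 2 harmonic; the ratio L/(kπ) is strictly less than C_P = L/π, consistent with the sharp inequality ||u||_L² ≤ C_P ||u'||_L².


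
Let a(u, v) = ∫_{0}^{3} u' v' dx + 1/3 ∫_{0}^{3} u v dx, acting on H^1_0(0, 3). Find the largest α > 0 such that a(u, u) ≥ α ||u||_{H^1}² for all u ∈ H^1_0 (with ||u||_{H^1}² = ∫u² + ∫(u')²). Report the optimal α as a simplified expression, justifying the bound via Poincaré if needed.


α = (3 + π^2)/(9 + π^2)

Coercivity of a(·,·) on H^1_0(0, 3) means a(u, u) ≥ α ||u||_{H^1}² for every u ∈ H^1_0.
The interval has length L = 3, and Poincaré/coercivity depend only on L. Here a(u, u) = ∫(u')² + (1/3)·∫u².
Here 0 < c = 1/3 < 1. The condition a(u,u) ≥ α||u||_{H^1}² reads (1−α)∫(u')² ≥ (α−c)∫u². Any admissible α is ≤ 1 (rapidly oscillating u have ∫u²/∫(u')² → 0), and α = 1 would force 0 ≥ (1−c)∫u², impossible since c < 1; so 1−α > 0. By the sharp Poincaré inequality on H^1_0 of an interval of length L, ∫(u')² ≥ (π/L)²∫u² with equality for the first sine mode sin(π(x−x₀)/L) (x₀ the left endpoint), so the inequality holds for all u iff (1−α)(π/L)² ≥ α − c, i.e. α ≤ ((π/L)² + c)/((π/L)² + 1) = (1 + c(L/π)²)/(1 + (L/π)²). With (π/L)² = π^2/9 and c = 1/3, the largest admissible constant is α = ((π/L)² + c)/((π/L)² + 1).
Simplifying, α = (3 + π^2)/(9 + π^2).


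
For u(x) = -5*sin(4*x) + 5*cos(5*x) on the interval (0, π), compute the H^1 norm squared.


||u||_{H^1(0,π)}^2 = 10400/9 + 1075*π/2

u'(x) = -25*sin(5*x) - 20*cos(4*x).
Expand u² and (u')² and integrate term by term on (0, π), using: for integers n ≥ 1, ∫_0^π sin²(nx) dx = ∫_0^π cos²(nx) dx = π/2; for n ≠ n', ∫_0^π sin(nx)sin(n'x) dx = ∫_0^π cos(nx)cos(n'x) dx = 0; and by product-to-sum, ∫_0^π sin(nx)cos(n'x) dx = ½∫_0^π [sin((n+n')x) + sin((n−n')x)] dx, which is 0 when n+n' is even and 2n/(n²−n'²) when n+n' is odd (it need not vanish on (0, π)).
  u² squared terms: (-5)²·∫sin(4x)² dx = 25·π/2 = 25*π/2;  (5)²·∫cos(5x)² dx = 25·π/2 = 25*π/2.
  u² cross terms: 2·(-5)·(5)·∫sin(4x)·cos(5x) dx = -50·(-8/9) = 400/9.
  So ∫_0^π u² dx = 25*π/2 + 25*π/2 + 400/9 = 400/9 + 25*π.
  (u')² squared terms: (-25)²·∫sin(5x)² dx = 625·π/2 = 625*π/2;  (-20)²·∫cos(4x)² dx = 400·π/2 = 200*π.
  (u')² cross terms: 2·(-25)·(-20)·∫sin(5x)·cos(4x) dx = 1000·(10/9) = 10000/9.
  So ∫_0^π (u')² dx = 625*π/2 + 200*π + 10000/9 = 10000/9 + 1025*π/2.
||u||_{H^1}^2 = (400/9 + 25*π) + (10000/9 + 1025*π/2) = 10400/9 + 1075*π/2.


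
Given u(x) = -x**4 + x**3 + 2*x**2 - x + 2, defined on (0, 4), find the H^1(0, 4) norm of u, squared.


||u||_{H^1}^2 = 1772812/63

The H^1 norm (squared) on an interval (0, L) is
  ||u||_{H^1}^2 = ∫_0^L u(x)^2 dx + ∫_0^L u'(x)^2 dx.
Compute u'(x) = -4*x**3 + 3*x**2 + 4*x - 1.
Then u(x)^2 = x**8 - 2*x**7 - 3*x**6 + 6*x**5 - 2*x**4 + 9*x**2 - 4*x + 4 and u'(x)^2 = 16*x**6 - 24*x**5 - 23*x**4 + 32*x**3 + 10*x**2 - 8*x + 1.
Integrate each monomial from 0 to 4 using ∫_0^4 c·x^n dx = c·4^(n+1)/(n+1):
  ∫_0^4 u(x)^2 dx = ∫_0^4 (x^8 - 2*x^7 - 3*x^6 + 6*x^5 - 2*x^4 + 9*x^2 - 4*x + 4) dx. Term by term:
    ∫_0^4 x^8 dx = 262144/9;  ∫_0^4 -2*x^7 dx = -16384;  ∫_0^4 -3*x^6 dx = -49152/7;
    ∫_0^4 6*x^5 dx = 4096;  ∫_0^4 -2*x^4 dx = -2048/5;  ∫_0^4 9*x^2 dx = 192;
    ∫_0^4 -4*x dx = -32;  ∫_0^4 4 dx = 16.
  Sum: 262144/9 − 16384 − 49152/7 + 4096 − 2048/5 + 192 − 32 + 16 = 3018896/315.
  ∫_0^4 u'(x)^2 dx = ∫_0^4 (16*x^6 - 24*x^5 - 23*x^4 + 32*x^3 + 10*x^2 - 8*x + 1) dx. Term by term:
    ∫_0^4 16*x^6 dx = 262144/7;  ∫_0^4 -24*x^5 dx = -16384;  ∫_0^4 -23*x^4 dx = -23552/5;
    ∫_0^4 32*x^3 dx = 2048;  ∫_0^4 10*x^2 dx = 640/3;  ∫_0^4 -8*x dx = -64;
    ∫_0^4 1 dx = 4.
  Sum: 262144/7 − 16384 − 23552/5 + 2048 + 640/3 − 64 + 4 = 1948388/105.
Adding: ||u||_{H^1}^2 = 3018896/315 + 1948388/105 = 1772812/63.


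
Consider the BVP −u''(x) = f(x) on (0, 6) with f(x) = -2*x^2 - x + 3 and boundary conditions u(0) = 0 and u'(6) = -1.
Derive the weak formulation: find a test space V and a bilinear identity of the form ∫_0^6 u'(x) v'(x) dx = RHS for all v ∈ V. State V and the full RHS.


V = {v ∈ H^1(0, 6) : v(0) = 0} (test functions vanish at x = 0 where u is specified); weak form: ∫_0^6 u'v' dx = ∫_0^6 (-2*x^2 - x + 3) v dx − v(6) for all v ∈ V.

Multiply both sides by a test function v and integrate from 0 to 6:
  ∫_0^6 −u''(x) v(x) dx = ∫_0^6 f(x) v(x) dx.
Integrate the LHS by parts once:
  ∫_0^6 −u'' v dx = −[u'(x) v(x)]_0^6 + ∫_0^6 u'(x) v'(x) dx.
Thus ∫_0^6 u'(x) v'(x) dx = ∫_0^6 f(x) v(x) dx + [u'(x) v(x)]_0^6.
Choose V so that boundary terms are either known or forced to vanish.
Mixed BC: u(0) = 0 (Dirichlet) and u'(6) = -1 (Neumann). Define V = {v ∈ H^1(0, 6) : v(0) = 0}. Then [u' v]_0^6 = u'(6)·v(6) − u'(0)·0 = − v(6).
Weak formulation: find u (satisfying any essential BC) such that ∫_0^6 u'(x) v'(x) dx = ∫_0^6 f v dx − v(6) for all v ∈ V (Dirichlet at 0 absorbed into V; Neumann datum at x = 6 contributes the boundary term).
Substituting f(x) = -2*x^2 - x + 3, the right-hand side is ∫_0^6 (-2*x^2 - x + 3) v dx − v(6).


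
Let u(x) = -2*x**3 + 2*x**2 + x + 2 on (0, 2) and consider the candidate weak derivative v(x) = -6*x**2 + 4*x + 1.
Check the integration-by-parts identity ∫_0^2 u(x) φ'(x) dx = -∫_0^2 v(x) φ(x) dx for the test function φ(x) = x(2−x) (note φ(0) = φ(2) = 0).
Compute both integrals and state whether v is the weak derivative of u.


LHS = 44/15, RHS = 44/15. Yes, v = u' weakly.

u(x) = -2*x**3 + 2*x**2 + x + 2, classical derivative u'(x) = -6*x**2 + 4*x + 1.
φ(x) = x(2−x), so φ'(x) = 2 - 2*x.
Note φ(0) = φ(2) = 0, so the boundary term u·φ vanishes.
LHS = ∫_0^2 u(x) φ'(x) dx = ∫_0^2 (4*x^4 - 8*x^3 + 2*x^2 - 2*x + 4) dx. Term by term:
  ∫_0^2 4*x^4 dx = 128/5;  ∫_0^2 -8*x^3 dx = -32;  ∫_0^2 2*x^2 dx = 16/3;
  ∫_0^2 -2*x dx = -4;  ∫_0^2 4 dx = 8.
Sum: 128/5 − 32 + 16/3 − 4 + 8 = 44/15.
So LHS = 44/15.
∫_0^2 v(x) φ(x) dx = ∫_0^2 (6*x^4 - 16*x^3 + 7*x^2 + 2*x) dx. Term by term:
  ∫_0^2 6*x^4 dx = 192/5;  ∫_0^2 -16*x^3 dx = -64;  ∫_0^2 7*x^2 dx = 56/3;
  ∫_0^2 2*x dx = 4.
Sum: 192/5 − 64 + 56/3 + 4 = -44/15.
So RHS = -∫_0^2 v(x) φ(x) dx = 44/15.
LHS = RHS, so the identity holds for this test φ.
Moreover u is smooth here and v(x) = u'(x) = -6*x**2 + 4*x + 1 pointwise, so the identity holds for every test function. Hence v is the weak derivative of u.


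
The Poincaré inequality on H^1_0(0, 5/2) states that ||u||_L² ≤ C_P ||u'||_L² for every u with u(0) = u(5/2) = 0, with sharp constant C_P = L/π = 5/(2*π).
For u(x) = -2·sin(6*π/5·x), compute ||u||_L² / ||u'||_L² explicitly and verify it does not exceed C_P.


||u||_L² / ||u'||_L² = 5/(6*π) < C_P = 5/(2*π).

u(x) = -2·sin(6*π/5·x), so u'(x) = -12*π*cos(6*π*x/5)/5.
Writing u(x) = A·sin(kπx/L) with A = -2 and k = 3, use ∫_0^L sin²(kπx/L) dx = L/2 and ∫_0^L cos²(kπx/L) dx = L/2.
u² = 4·sin²(6*π/5·x) and (u')² = 144*π^2/25·cos²(6*π/5·x), and each of sin², cos² integrates to L/2 = 5/4 over (0, 5/2).
∫_0^5/2 u² dx = 5, so ||u||_L² = sqrt(5).
∫_0^5/2 (u')² dx = 36*π^2/5, so ||u'||_L² = 6*sqrt(5)*π/5.
Ratio ||u||_L² / ||u'||_L² = 5/(6*π).
Sharp Poincaré constant on H^1_0(0, 5/2) is C_P = L/π = 5/(2*π), achieved by sin(2*π/5·x).
This is the k = 3 harmonic; the ratio L/(kπ) is strictly less than C_P = L/π, consistent with the sharp inequality ||u||_L² ≤ C_P ||u'||_L².


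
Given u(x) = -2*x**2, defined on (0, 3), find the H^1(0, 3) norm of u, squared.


||u||_{H^1}^2 = 1692/5

The H^1 norm (squared) on an interval (0, L) is
  ||u||_{H^1}^2 = ∫_0^L u(x)^2 dx + ∫_0^L u'(x)^2 dx.
Compute u'(x) = -4*x.
Then u(x)^2 = 4*x**4 and u'(x)^2 = 16*x**2.
Integrate each monomial from 0 to 3 using ∫_0^3 c·x^n dx = c·3^(n+1)/(n+1):
  ∫_0^3 u(x)^2 dx = ∫_0^3 (4*x^4) dx. Term by term:
    ∫_0^3 4*x^4 dx = 972/5.
  ∫_0^3 u'(x)^2 dx = ∫_0^3 (16*x^2) dx. Term by term:
    ∫_0^3 16*x^2 dx = 144.
Adding: ||u||_{H^1}^2 = 972/5 + 144 = 1692/5.


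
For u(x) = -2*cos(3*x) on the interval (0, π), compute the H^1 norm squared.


||u||_{H^1(0,π)}^2 = 20*π

u'(x) = 6*sin(3*x).
Expand u² and (u')² and integrate term by term on (0, π), using: for integers n ≥ 1, ∫_0^π sin²(nx) dx = ∫_0^π cos²(nx) dx = π/2; for n ≠ n', ∫_0^π sin(nx)sin(n'x) dx = ∫_0^π cos(nx)cos(n'x) dx = 0; and by product-to-sum, ∫_0^π sin(nx)cos(n'x) dx = ½∫_0^π [sin((n+n')x) + sin((n−n')x)] dx, which is 0 when n+n' is even and 2n/(n²−n'²) when n+n' is odd (it need not vanish on (0, π)).
  u² squared terms: (-2)²·∫cos(3x)² dx = 4·π/2 = 2*π.
  So ∫_0^π u² dx = 2*π.
  (u')² squared terms: (6)²·∫sin(3x)² dx = 36·π/2 = 18*π.
  So ∫_0^π (u')² dx = 18*π.
||u||_{H^1}^2 = (2*π) + (18*π) = 20*π.


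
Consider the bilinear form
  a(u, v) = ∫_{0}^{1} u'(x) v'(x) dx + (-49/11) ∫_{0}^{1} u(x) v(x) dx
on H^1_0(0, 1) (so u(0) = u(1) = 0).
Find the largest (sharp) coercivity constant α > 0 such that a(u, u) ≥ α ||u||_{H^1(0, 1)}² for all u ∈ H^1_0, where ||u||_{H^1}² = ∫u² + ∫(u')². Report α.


α = (-49/11 + π^2)/(1 + π^2)

Coercivity of a(·,·) on H^1_0(0, 1) means a(u, u) ≥ α ||u||_{H^1}² for every u ∈ H^1_0.
The interval has length L = 1, and Poincaré/coercivity depend only on L. Here a(u, u) = ∫(u')² + (-49/11)·∫u².
Here c = -49/11 < 0 with |c| < (π/L)² = π^2, so coercivity still holds. The condition a(u,u) ≥ α||u||_{H^1}² reads (1−α)∫(u')² ≥ (α−c)∫u². Any admissible α is ≤ 1 (rapidly oscillating u have ∫u²/∫(u')² → 0), and α = 1 would force 0 ≥ (1−c)∫u², impossible since c < 1; so 1−α > 0. By the sharp Poincaré inequality on H^1_0 of an interval of length L, ∫(u')² ≥ (π/L)²∫u² with equality for the first sine mode sin(π(x−x₀)/L) (x₀ the left endpoint), so the inequality holds for all u iff (1−α)(π/L)² ≥ α − c, i.e. α ≤ ((π/L)² + c)/((π/L)² + 1) = (1 + c(L/π)²)/(1 + (L/π)²). (Direct route, valid since c ≤ 0: Poincaré gives c∫u² ≥ c(L/π)²∫(u')², so a(u,u) ≥ (1 + c(L/π)²)∫(u')², while ||u||_{H^1}² ≤ (1 + (L/π)²)∫(u')²; dividing yields the same α.) With (π/L)² = π^2 and c = -49/11, the largest admissible constant is α = ((π/L)² + c)/((π/L)² + 1).
Simplifying, α = (-49/11 + π^2)/(1 + π^2).


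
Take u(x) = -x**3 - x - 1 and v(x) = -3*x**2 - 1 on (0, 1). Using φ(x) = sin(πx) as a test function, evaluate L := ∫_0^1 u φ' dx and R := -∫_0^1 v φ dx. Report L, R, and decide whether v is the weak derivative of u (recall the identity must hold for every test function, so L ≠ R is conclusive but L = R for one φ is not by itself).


LHS = -12/π^3 + 5/π, RHS = -12/π^3 + 5/π. Yes, v = u' weakly.

u(x) = -x**3 - x - 1, classical derivative u'(x) = -3*x**2 - 1.
φ(x) = sin(πx), so φ'(x) = π*cos(π*x).
Note φ(0) = φ(1) = 0, so the boundary term u·φ vanishes.
LHS = ∫_0^1 u(x) φ'(x) dx = ∫_0^1 (-π*x^3*cos(π*x) - π*x*cos(π*x) - π*cos(π*x)) dx. Term by term:
  ∫_0^1 -π*cos(π*x) dx = 0;  ∫_0^1 -π*x*cos(π*x) dx = 2/π;  ∫_0^1 -π*x^3*cos(π*x) dx = -12/π^3 + 3/π.
Sum: 0 + 2/π + -12/π^3 + 3/π = -12/π^3 + 5/π.
So LHS = -12/π^3 + 5/π.
∫_0^1 v(x) φ(x) dx = ∫_0^1 (-3*x^2*sin(π*x) - sin(π*x)) dx. Term by term:
  ∫_0^1 -sin(π*x) dx = -2/π;  ∫_0^1 -3*x^2*sin(π*x) dx = -3/π + 12/π^3.
Sum: -2/π + -3/π + 12/π^3 = -5/π + 12/π^3.
So RHS = -∫_0^1 v(x) φ(x) dx = -12/π^3 + 5/π.
LHS = RHS, so the identity holds for this test φ.
Moreover u is smooth here and v(x) = u'(x) = -3*x**2 - 1 pointwise, so the identity holds for every test function. Hence v is the weak derivative of u.


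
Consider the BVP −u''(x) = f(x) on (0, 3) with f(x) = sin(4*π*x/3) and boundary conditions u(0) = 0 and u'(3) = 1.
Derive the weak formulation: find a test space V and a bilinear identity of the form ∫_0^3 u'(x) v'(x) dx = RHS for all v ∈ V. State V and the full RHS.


V = {v ∈ H^1(0, 3) : v(0) = 0} (test functions vanish at x = 0 where u is specified); weak form: ∫_0^3 u'v' dx = ∫_0^3 (sin(4*π*x/3)) v dx + v(3) for all v ∈ V.

Multiply both sides by a test function v and integrate from 0 to 3:
  ∫_0^3 −u''(x) v(x) dx = ∫_0^3 f(x) v(x) dx.
Integrate the LHS by parts once:
  ∫_0^3 −u'' v dx = −[u'(x) v(x)]_0^3 + ∫_0^3 u'(x) v'(x) dx.
Thus ∫_0^3 u'(x) v'(x) dx = ∫_0^3 f(x) v(x) dx + [u'(x) v(x)]_0^3.
Choose V so that boundary terms are either known or forced to vanish.
Mixed BC: u(0) = 0 (Dirichlet) and u'(3) = 1 (Neumann). Define V = {v ∈ H^1(0, 3) : v(0) = 0}. Then [u' v]_0^3 = u'(3)·v(3) − u'(0)·0 = v(3).
Weak formulation: find u (satisfying any essential BC) such that ∫_0^3 u'(x) v'(x) dx = ∫_0^3 f v dx + v(3) for all v ∈ V (Dirichlet at 0 absorbed into V; Neumann datum at x = 3 contributes the boundary term).
Substituting f(x) = sin(4*π*x/3), the right-hand side is ∫_0^3 (sin(4*π*x/3)) v dx + v(3).


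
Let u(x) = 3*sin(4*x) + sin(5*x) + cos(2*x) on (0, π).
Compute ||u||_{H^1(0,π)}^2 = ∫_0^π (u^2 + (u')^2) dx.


||u||_{H^1(0,π)}^2 = 100/21 + 92*π

u'(x) = -2*sin(2*x) + 12*cos(4*x) + 5*cos(5*x).
Expand u² and (u')² and integrate term by term on (0, π), using: for integers n ≥ 1, ∫_0^π sin²(nx) dx = ∫_0^π cos²(nx) dx = π/2; for n ≠ n', ∫_0^π sin(nx)sin(n'x) dx = ∫_0^π cos(nx)cos(n'x) dx = 0; and by product-to-sum, ∫_0^π sin(nx)cos(n'x) dx = ½∫_0^π [sin((n+n')x) + sin((n−n')x)] dx, which is 0 when n+n' is even and 2n/(n²−n'²) when n+n' is odd (it need not vanish on (0, π)).
  u² squared terms: (3)²·∫sin(4x)² dx = 9·π/2 = 9*π/2;  (1)²·∫cos(2x)² dx = 1·π/2 = π/2;  (1)²·∫sin(5x)² dx = 1·π/2 = π/2.
  u² cross terms: 2·(3)·(1)·∫sin(4x)·cos(2x) dx = 6·(0) = 0;  2·(3)·(1)·∫sin(4x)·sin(5x) dx = 6·(0) = 0;  2·(1)·(1)·∫cos(2x)·sin(5x) dx = 2·(10/21) = 20/21.
  So ∫_0^π u² dx = 9*π/2 + π/2 + π/2 + 0 + 0 + 20/21 = 20/21 + 11*π/2.
  (u')² squared terms: (-2)²·∫sin(2x)² dx = 4·π/2 = 2*π;  (5)²·∫cos(5x)² dx = 25·π/2 = 25*π/2;  (12)²·∫cos(4x)² dx = 144·π/2 = 72*π.
  (u')² cross terms: 2·(-2)·(5)·∫sin(2x)·cos(5x) dx = -20·(-4/21) = 80/21;  2·(-2)·(12)·∫sin(2x)·cos(4x) dx = -48·(0) = 0;  2·(5)·(12)·∫cos(5x)·cos(4x) dx = 120·(0) = 0.
  So ∫_0^π (u')² dx = 2*π + 25*π/2 + 72*π + 80/21 + 0 + 0 = 80/21 + 173*π/2.
||u||_{H^1}^2 = (20/21 + 11*π/2) + (80/21 + 173*π/2) = 100/21 + 92*π.


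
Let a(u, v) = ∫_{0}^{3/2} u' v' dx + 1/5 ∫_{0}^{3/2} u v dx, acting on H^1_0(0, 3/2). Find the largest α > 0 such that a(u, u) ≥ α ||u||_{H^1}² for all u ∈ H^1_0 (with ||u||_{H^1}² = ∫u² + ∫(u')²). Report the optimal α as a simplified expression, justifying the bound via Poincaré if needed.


α = (9 + 20*π^2)/(5*(9 + 4*π^2))

Coercivity of a(·,·) on H^1_0(0, 3/2) means a(u, u) ≥ α ||u||_{H^1}² for every u ∈ H^1_0.
The interval has length L = 3/2, and Poincaré/coercivity depend only on L. Here a(u, u) = ∫(u')² + (1/5)·∫u².
Here 0 < c = 1/5 < 1. The condition a(u,u) ≥ α||u||_{H^1}² reads (1−α)∫(u')² ≥ (α−c)∫u². Any admissible α is ≤ 1 (rapidly oscillating u have ∫u²/∫(u')² → 0), and α = 1 would force 0 ≥ (1−c)∫u², impossible since c < 1; so 1−α > 0. By the sharp Poincaré inequality on H^1_0 of an interval of length L, ∫(u')² ≥ (π/L)²∫u² with equality for the first sine mode sin(π(x−x₀)/L) (x₀ the left endpoint), so the inequality holds for all u iff (1−α)(π/L)² ≥ α − c, i.e. α ≤ ((π/L)² + c)/((π/L)² + 1) = (1 + c(L/π)²)/(1 + (L/π)²). With (π/L)² = 4*π^2/9 and c = 1/5, the largest admissible constant is α = ((π/L)² + c)/((π/L)² + 1).
Simplifying, α = (9 + 20*π^2)/(5*(9 + 4*π^2)).


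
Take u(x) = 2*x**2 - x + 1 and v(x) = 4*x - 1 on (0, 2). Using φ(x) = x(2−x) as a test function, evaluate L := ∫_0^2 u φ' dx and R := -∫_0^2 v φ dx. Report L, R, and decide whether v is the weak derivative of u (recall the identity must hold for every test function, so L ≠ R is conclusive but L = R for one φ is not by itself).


LHS = -4, RHS = -4. Yes, v = u' weakly.

u(x) = 2*x**2 - x + 1, classical derivative u'(x) = 4*x - 1.
φ(x) = x(2−x), so φ'(x) = 2 - 2*x.
Note φ(0) = φ(2) = 0, so the boundary term u·φ vanishes.
LHS = ∫_0^2 u(x) φ'(x) dx = ∫_0^2 (-4*x^3 + 6*x^2 - 4*x + 2) dx. Term by term:
  ∫_0^2 -4*x^3 dx = -16;  ∫_0^2 6*x^2 dx = 16;  ∫_0^2 -4*x dx = -8;
  ∫_0^2 2 dx = 4.
Sum: -16 + 16 − 8 + 4 = -4.
So LHS = -4.
∫_0^2 v(x) φ(x) dx = ∫_0^2 (-4*x^3 + 9*x^2 - 2*x) dx. Term by term:
  ∫_0^2 -4*x^3 dx = -16;  ∫_0^2 9*x^2 dx = 24;  ∫_0^2 -2*x dx = -4.
Sum: -16 + 24 − 4 = 4.
So RHS = -∫_0^2 v(x) φ(x) dx = -4.
LHS = RHS, so the identity holds for this test φ.
Moreover u is smooth here and v(x) = u'(x) = 4*x - 1 pointwise, so the identity holds for every test function. Hence v is the weak derivative of u.


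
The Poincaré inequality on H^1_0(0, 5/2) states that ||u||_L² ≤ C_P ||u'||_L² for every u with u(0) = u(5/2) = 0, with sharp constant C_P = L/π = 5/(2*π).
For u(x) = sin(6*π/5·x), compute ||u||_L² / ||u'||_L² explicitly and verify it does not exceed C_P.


||u||_L² / ||u'||_L² = 5/(6*π) < C_P = 5/(2*π).

u(x) = sin(6*π/5·x), so u'(x) = 6*π*cos(6*π*x/5)/5.
Writing u(x) = A·sin(kπx/L) with A = 1 and k = 3, use ∫_0^L sin²(kπx/L) dx = L/2 and ∫_0^L cos²(kπx/L) dx = L/2.
u² = 1·sin²(6*π/5·x) and (u')² = 36*π^2/25·cos²(6*π/5·x), and each of sin², cos² integrates to L/2 = 5/4 over (0, 5/2).
∫_0^5/2 u² dx = 5/4, so ||u||_L² = sqrt(5)/2.
∫_0^5/2 (u')² dx = 9*π^2/5, so ||u'||_L² = 3*sqrt(5)*π/5.
Ratio ||u||_L² / ||u'||_L² = 5/(6*π).
Sharp Poincaré constant on H^1_0(0, 5/2) is C_P = L/π = 5/(2*π), achieved by sin(2*π/5·x).
This is the k = 3 harmonic; the ratio L/(kπ) is strictly less than C_P = L/π, consistent with the sharp inequality ||u||_L² ≤ C_P ||u'||_L².


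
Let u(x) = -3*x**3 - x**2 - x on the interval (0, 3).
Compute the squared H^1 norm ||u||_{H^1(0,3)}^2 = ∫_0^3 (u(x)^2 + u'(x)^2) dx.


||u||_{H^1}^2 = 617061/70

The H^1 norm (squared) on an interval (0, L) is
  ||u||_{H^1}^2 = ∫_0^L u(x)^2 dx + ∫_0^L u'(x)^2 dx.
Compute u'(x) = -9*x**2 - 2*x - 1.
Then u(x)^2 = 9*x**6 + 6*x**5 + 7*x**4 + 2*x**3 + x**2 and u'(x)^2 = 81*x**4 + 36*x**3 + 22*x**2 + 4*x + 1.
Integrate each monomial from 0 to 3 using ∫_0^3 c·x^n dx = c·3^(n+1)/(n+1):
  ∫_0^3 u(x)^2 dx = ∫_0^3 (9*x^6 + 6*x^5 + 7*x^4 + 2*x^3 + x^2) dx. Term by term:
    ∫_0^3 9*x^6 dx = 19683/7;  ∫_0^3 6*x^5 dx = 729;  ∫_0^3 7*x^4 dx = 1701/5;
    ∫_0^3 2*x^3 dx = 81/2;  ∫_0^3 x^2 dx = 9.
  Sum: 19683/7 + 729 + 1701/5 + 81/2 + 9 = 275139/70.
  ∫_0^3 u'(x)^2 dx = ∫_0^3 (81*x^4 + 36*x^3 + 22*x^2 + 4*x + 1) dx. Term by term:
    ∫_0^3 81*x^4 dx = 19683/5;  ∫_0^3 36*x^3 dx = 729;  ∫_0^3 22*x^2 dx = 198;
    ∫_0^3 4*x dx = 18;  ∫_0^3 1 dx = 3.
  Sum: 19683/5 + 729 + 198 + 18 + 3 = 24423/5.
Adding: ||u||_{H^1}^2 = 275139/70 + 24423/5 = 617061/70.


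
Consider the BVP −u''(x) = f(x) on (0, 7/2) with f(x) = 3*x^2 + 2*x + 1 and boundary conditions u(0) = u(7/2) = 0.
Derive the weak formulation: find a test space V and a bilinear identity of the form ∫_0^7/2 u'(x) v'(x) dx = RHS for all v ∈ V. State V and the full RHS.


V = H^1_0(0, 7/2) (so v(0) = v(7/2) = 0); weak form: ∫_0^7/2 u'v' dx = ∫_0^7/2 (3*x^2 + 2*x + 1) v dx for all v ∈ V.

Multiply both sides by a test function v and integrate from 0 to 7/2:
  ∫_0^7/2 −u''(x) v(x) dx = ∫_0^7/2 f(x) v(x) dx.
Integrate the LHS by parts once:
  ∫_0^7/2 −u'' v dx = −[u'(x) v(x)]_0^7/2 + ∫_0^7/2 u'(x) v'(x) dx.
Thus ∫_0^7/2 u'(x) v'(x) dx = ∫_0^7/2 f(x) v(x) dx + [u'(x) v(x)]_0^7/2.
Choose V so that boundary terms are either known or forced to vanish.
u is Dirichlet: u(0) = u(7/2) = 0. Let V = H^1_0(0, 7/2); then v(0) = v(7/2) = 0, and [u' v]_0^7/2 = 0.
Weak formulation: find u (satisfying any essential BC) such that ∫_0^7/2 u'(x) v'(x) dx = ∫_0^7/2 f v dx for all v ∈ V.
Substituting f(x) = 3*x^2 + 2*x + 1, the right-hand side is ∫_0^7/2 (3*x^2 + 2*x + 1) v dx.


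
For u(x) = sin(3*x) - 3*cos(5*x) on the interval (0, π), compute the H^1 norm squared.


||u||_{H^1(0,π)}^2 = 122*π

u'(x) = 15*sin(5*x) + 3*cos(3*x).
Expand u² and (u')² and integrate term by term on (0, π), using: for integers n ≥ 1, ∫_0^π sin²(nx) dx = ∫_0^π cos²(nx) dx = π/2; for n ≠ n', ∫_0^π sin(nx)sin(n'x) dx = ∫_0^π cos(nx)cos(n'x) dx = 0; and by product-to-sum, ∫_0^π sin(nx)cos(n'x) dx = ½∫_0^π [sin((n+n')x) + sin((n−n')x)] dx, which is 0 when n+n' is even and 2n/(n²−n'²) when n+n' is odd (it need not vanish on (0, π)).
  u² squared terms: (-3)²·∫cos(5x)² dx = 9·π/2 = 9*π/2;  (1)²·∫sin(3x)² dx = 1·π/2 = π/2.
  u² cross terms: 2·(-3)·(1)·∫cos(5x)·sin(3x) dx = -6·(0) = 0.
  So ∫_0^π u² dx = 9*π/2 + π/2 + 0 = 5*π.
  (u')² squared terms: (3)²·∫cos(3x)² dx = 9·π/2 = 9*π/2;  (15)²·∫sin(5x)² dx = 225·π/2 = 225*π/2.
  (u')² cross terms: 2·(3)·(15)·∫cos(3x)·sin(5x) dx = 90·(0) = 0.
  So ∫_0^π (u')² dx = 9*π/2 + 225*π/2 + 0 = 117*π.
||u||_{H^1}^2 = (5*π) + (117*π) = 122*π.


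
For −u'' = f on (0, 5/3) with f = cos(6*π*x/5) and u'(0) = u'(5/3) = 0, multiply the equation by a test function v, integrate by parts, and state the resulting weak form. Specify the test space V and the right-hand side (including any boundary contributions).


V = H^1(0, 5/3) (no boundary constraint on v; u is determined up to an additive constant); weak form: ∫_0^5/3 u'v' dx = ∫_0^5/3 (cos(6*π*x/5)) v dx for all v ∈ V.

Multiply both sides by a test function v and integrate from 0 to 5/3:
  ∫_0^5/3 −u''(x) v(x) dx = ∫_0^5/3 f(x) v(x) dx.
Integrate the LHS by parts once:
  ∫_0^5/3 −u'' v dx = −[u'(x) v(x)]_0^5/3 + ∫_0^5/3 u'(x) v'(x) dx.
Thus ∫_0^5/3 u'(x) v'(x) dx = ∫_0^5/3 f(x) v(x) dx + [u'(x) v(x)]_0^5/3.
Choose V so that boundary terms are either known or forced to vanish.
u has homogeneous Neumann: u'(0) = u'(5/3) = 0. So [u' v]_0^5/3 = 0·v(5/3) − 0·v(0) = 0 for any v; take V = H^1(0, 5/3).
Weak formulation: find u (satisfying any essential BC) such that ∫_0^5/3 u'(x) v'(x) dx = ∫_0^5/3 f v dx for all v ∈ V (homogeneous Neumann, so boundary terms vanish).
Substituting f(x) = cos(6*π*x/5), the right-hand side is ∫_0^5/3 (cos(6*π*x/5)) v dx.
Compatibility check (pure Neumann): taking v ≡ 1 ∈ V gives 0 = ∫_0^5/3 f dx + (0) − (0), i.e. ∫_0^5/3 f dx must equal u'(0) − u'(5/3) = 0. Indeed ∫_0^5/3 (cos(6*π*x/5)) dx = 0, so the data are compatible. The solution is then unique only up to an additive constant (fix it e.g. by requiring ∫_0^5/3 u dx = 0).
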